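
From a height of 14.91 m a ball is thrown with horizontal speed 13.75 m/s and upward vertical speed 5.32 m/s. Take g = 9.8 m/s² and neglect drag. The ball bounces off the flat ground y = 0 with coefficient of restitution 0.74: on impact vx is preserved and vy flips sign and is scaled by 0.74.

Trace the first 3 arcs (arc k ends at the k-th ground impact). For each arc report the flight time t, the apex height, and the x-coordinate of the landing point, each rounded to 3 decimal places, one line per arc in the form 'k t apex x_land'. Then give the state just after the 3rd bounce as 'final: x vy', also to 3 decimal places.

Arc 1: start y=14.910, vy=5.320 → t=2.370, apex=16.354, x_land=32.584, impact vy=-17.904
  bounce: vy ← 0.74·17.904 = 13.249
Arc 2: start y=0.000, vy=13.249 → t=2.704, apex=8.955, x_land=69.761, impact vy=-13.249
  bounce: vy ← 0.74·13.249 = 9.804
Arc 3: start y=0.000, vy=9.804 → t=2.001, apex=4.904, x_land=97.273, impact vy=-9.804
  bounce: vy ← 0.74·9.804 = 7.255

1 2.370 16.354 32.584
2 2.704 8.955 69.761
3 2.001 4.904 97.273
final: 97.273 7.255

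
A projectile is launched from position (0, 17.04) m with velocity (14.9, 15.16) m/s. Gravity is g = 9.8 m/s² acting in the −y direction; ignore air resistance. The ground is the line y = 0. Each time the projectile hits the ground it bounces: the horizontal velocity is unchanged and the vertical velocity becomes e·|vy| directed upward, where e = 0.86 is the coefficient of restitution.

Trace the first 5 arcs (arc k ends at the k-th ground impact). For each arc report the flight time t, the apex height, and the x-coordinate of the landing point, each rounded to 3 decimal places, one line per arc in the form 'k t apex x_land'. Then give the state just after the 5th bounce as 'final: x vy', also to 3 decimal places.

Arc 1: start y=17.040, vy=15.160 → t=3.970, apex=28.766, x_land=59.151, impact vy=-23.745
  bounce: vy ← 0.86·23.745 = 20.420
Arc 2: start y=0.000, vy=20.420 → t=4.167, apex=21.275, x_land=121.246, impact vy=-20.420
  bounce: vy ← 0.86·20.420 = 17.562
Arc 3: start y=0.000, vy=17.562 → t=3.584, apex=15.735, x_land=174.647, impact vy=-17.562
  bounce: vy ← 0.86·17.562 = 15.103
Arc 4: start y=0.000, vy=15.103 → t=3.082, apex=11.638, x_land=220.572, impact vy=-15.103
  bounce: vy ← 0.86·15.103 = 12.989
Arc 5: start y=0.000, vy=12.989 → t=2.651, apex=8.607, x_land=260.068, impact vy=-12.989
  bounce: vy ← 0.86·12.989 = 11.170

1 3.970 28.766 59.151
2 4.167 21.275 121.246
3 3.584 15.735 174.647
4 3.082 11.638 220.572
5 2.651 8.607 260.068
final: 260.068 11.170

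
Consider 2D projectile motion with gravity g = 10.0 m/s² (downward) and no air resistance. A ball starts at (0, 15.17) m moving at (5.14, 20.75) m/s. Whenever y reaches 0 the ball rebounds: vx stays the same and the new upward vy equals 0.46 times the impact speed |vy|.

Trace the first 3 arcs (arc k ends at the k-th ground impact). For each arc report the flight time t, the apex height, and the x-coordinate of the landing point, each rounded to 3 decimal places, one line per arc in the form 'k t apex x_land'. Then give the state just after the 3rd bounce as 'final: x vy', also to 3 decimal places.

Arc 1: start y=15.170, vy=20.750 → t=4.784, apex=36.698, x_land=24.591, impact vy=-27.092
  bounce: vy ← 0.46·27.092 = 12.462
Arc 2: start y=0.000, vy=12.462 → t=2.492, apex=7.765, x_land=37.402, impact vy=-12.462
  bounce: vy ← 0.46·12.462 = 5.733
Arc 3: start y=0.000, vy=5.733 → t=1.147, apex=1.643, x_land=43.295, impact vy=-5.733
  bounce: vy ← 0.46·5.733 = 2.637

1 4.784 36.698 24.591
2 2.492 7.765 37.402
3 1.147 1.643 43.295
final: 43.295 2.637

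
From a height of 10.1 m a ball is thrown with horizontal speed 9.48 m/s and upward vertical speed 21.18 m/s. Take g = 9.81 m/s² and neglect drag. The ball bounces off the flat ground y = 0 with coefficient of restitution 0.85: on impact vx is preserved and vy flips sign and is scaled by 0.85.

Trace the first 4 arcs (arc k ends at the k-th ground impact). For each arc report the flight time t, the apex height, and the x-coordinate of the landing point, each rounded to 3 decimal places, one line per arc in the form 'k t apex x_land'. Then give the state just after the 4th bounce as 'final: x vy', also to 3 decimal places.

Arc 1: start y=10.100, vy=21.180 → t=4.751, apex=32.964, x_land=45.043, impact vy=-25.431
  bounce: vy ← 0.85·25.431 = 21.617
Arc 2: start y=0.000, vy=21.617 → t=4.407, apex=23.817, x_land=86.822, impact vy=-21.617
  bounce: vy ← 0.85·21.617 = 18.374
Arc 3: start y=0.000, vy=18.374 → t=3.746, apex=17.207, x_land=122.335, impact vy=-18.374
  bounce: vy ← 0.85·18.374 = 15.618
Arc 4: start y=0.000, vy=15.618 → t=3.184, apex=12.432, x_land=152.520, impact vy=-15.618
  bounce: vy ← 0.85·15.618 = 13.275

1 4.751 32.964 45.043
2 4.407 23.817 86.822
3 3.746 17.207 122.335
4 3.184 12.432 152.520
final: 152.520 13.275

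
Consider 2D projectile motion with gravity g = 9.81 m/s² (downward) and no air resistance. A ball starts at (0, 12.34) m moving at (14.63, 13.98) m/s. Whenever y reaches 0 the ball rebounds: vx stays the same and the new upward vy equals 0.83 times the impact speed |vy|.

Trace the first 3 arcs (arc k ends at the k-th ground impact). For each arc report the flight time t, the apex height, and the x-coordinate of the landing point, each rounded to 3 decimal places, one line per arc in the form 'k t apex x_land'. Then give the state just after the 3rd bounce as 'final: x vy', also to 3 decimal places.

1 3.557 22.301 52.044
2 3.540 15.363 103.828
3 2.938 10.584 146.809
final: 146.809 11.960

Arc 1: start y=12.340, vy=13.980 → t=3.557, apex=22.301, x_land=52.044, impact vy=-20.918
  bounce: vy ← 0.83·20.918 = 17.362
Arc 2: start y=0.000, vy=17.362 → t=3.540, apex=15.363, x_land=103.828, impact vy=-17.362
  bounce: vy ← 0.83·17.362 = 14.410
Arc 3: start y=0.000, vy=14.410 → t=2.938, apex=10.584, x_land=146.809, impact vy=-14.410
  bounce: vy ← 0.83·14.410 = 11.960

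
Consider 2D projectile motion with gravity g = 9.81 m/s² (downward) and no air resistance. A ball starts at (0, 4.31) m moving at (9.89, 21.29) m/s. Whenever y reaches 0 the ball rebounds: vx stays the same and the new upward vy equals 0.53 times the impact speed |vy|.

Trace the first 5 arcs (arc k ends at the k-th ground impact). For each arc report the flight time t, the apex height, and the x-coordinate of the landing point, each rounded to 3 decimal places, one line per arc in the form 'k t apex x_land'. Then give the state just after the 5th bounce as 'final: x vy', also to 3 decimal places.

1 4.534 27.412 44.844
2 2.506 7.700 69.627
3 1.328 2.163 82.762
4 0.704 0.608 89.723
5 0.373 0.171 93.413
final: 93.413 0.970

Arc 1: start y=4.310, vy=21.290 → t=4.534, apex=27.412, x_land=44.844, impact vy=-23.191
  bounce: vy ← 0.53·23.191 = 12.291
Arc 2: start y=0.000, vy=12.291 → t=2.506, apex=7.700, x_land=69.627, impact vy=-12.291
  bounce: vy ← 0.53·12.291 = 6.514
Arc 3: start y=0.000, vy=6.514 → t=1.328, apex=2.163, x_land=82.762, impact vy=-6.514
  bounce: vy ← 0.53·6.514 = 3.453
Arc 4: start y=0.000, vy=3.453 → t=0.704, apex=0.608, x_land=89.723, impact vy=-3.453
  bounce: vy ← 0.53·3.453 = 1.830
Arc 5: start y=0.000, vy=1.830 → t=0.373, apex=0.171, x_land=93.413, impact vy=-1.830
  bounce: vy ← 0.53·1.830 = 0.970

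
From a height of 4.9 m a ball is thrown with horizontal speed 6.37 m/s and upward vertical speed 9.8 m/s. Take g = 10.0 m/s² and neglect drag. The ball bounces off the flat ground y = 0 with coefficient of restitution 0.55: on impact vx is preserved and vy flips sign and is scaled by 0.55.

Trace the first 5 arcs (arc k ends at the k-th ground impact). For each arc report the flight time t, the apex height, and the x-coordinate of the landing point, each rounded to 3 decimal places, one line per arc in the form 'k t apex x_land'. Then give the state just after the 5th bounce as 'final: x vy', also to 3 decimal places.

1 2.373 9.702 15.116
2 1.532 2.935 24.877
3 0.843 0.888 30.245
4 0.464 0.269 33.197
5 0.255 0.081 34.821
final: 34.821 0.701

Arc 1: start y=4.900, vy=9.800 → t=2.373, apex=9.702, x_land=15.116, impact vy=-13.930
  bounce: vy ← 0.55·13.930 = 7.661
Arc 2: start y=0.000, vy=7.661 → t=1.532, apex=2.935, x_land=24.877, impact vy=-7.661
  bounce: vy ← 0.55·7.661 = 4.214
Arc 3: start y=0.000, vy=4.214 → t=0.843, apex=0.888, x_land=30.245, impact vy=-4.214
  bounce: vy ← 0.55·4.214 = 2.318
Arc 4: start y=0.000, vy=2.318 → t=0.464, apex=0.269, x_land=33.197, impact vy=-2.318
  bounce: vy ← 0.55·2.318 = 1.275
Arc 5: start y=0.000, vy=1.275 → t=0.255, apex=0.081, x_land=34.821, impact vy=-1.275
  bounce: vy ← 0.55·1.275 = 0.701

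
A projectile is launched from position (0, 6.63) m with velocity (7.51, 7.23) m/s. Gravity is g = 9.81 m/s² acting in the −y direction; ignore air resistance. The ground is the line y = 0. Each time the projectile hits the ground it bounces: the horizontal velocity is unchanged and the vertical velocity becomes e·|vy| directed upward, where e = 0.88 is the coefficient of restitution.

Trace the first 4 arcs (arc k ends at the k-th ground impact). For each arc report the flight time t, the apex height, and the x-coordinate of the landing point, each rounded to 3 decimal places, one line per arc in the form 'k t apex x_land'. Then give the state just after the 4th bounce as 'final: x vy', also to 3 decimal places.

1 2.114 9.294 15.873
2 2.423 7.197 34.067
3 2.132 5.574 50.078
4 1.876 4.316 64.168
final: 64.168 8.098

Arc 1: start y=6.630, vy=7.230 → t=2.114, apex=9.294, x_land=15.873, impact vy=-13.504
  bounce: vy ← 0.88·13.504 = 11.883
Arc 2: start y=0.000, vy=11.883 → t=2.423, apex=7.197, x_land=34.067, impact vy=-11.883
  bounce: vy ← 0.88·11.883 = 10.457
Arc 3: start y=0.000, vy=10.457 → t=2.132, apex=5.574, x_land=50.078, impact vy=-10.457
  bounce: vy ← 0.88·10.457 = 9.202
Arc 4: start y=0.000, vy=9.202 → t=1.876, apex=4.316, x_land=64.168, impact vy=-9.202
  bounce: vy ← 0.88·9.202 = 8.098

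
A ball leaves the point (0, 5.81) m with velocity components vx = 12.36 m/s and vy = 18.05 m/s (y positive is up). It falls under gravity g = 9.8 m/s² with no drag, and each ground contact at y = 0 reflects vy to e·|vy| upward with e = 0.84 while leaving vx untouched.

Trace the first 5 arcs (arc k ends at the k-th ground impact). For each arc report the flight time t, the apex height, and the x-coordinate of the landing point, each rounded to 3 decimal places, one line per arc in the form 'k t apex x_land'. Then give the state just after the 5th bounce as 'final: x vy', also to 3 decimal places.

1 3.981 22.433 49.211
2 3.595 15.828 93.640
3 3.019 11.169 130.961
4 2.536 7.881 162.310
5 2.131 5.560 188.644
final: 188.644 8.769

Arc 1: start y=5.810, vy=18.050 → t=3.981, apex=22.433, x_land=49.211, impact vy=-20.969
  bounce: vy ← 0.84·20.969 = 17.614
Arc 2: start y=0.000, vy=17.614 → t=3.595, apex=15.828, x_land=93.640, impact vy=-17.614
  bounce: vy ← 0.84·17.614 = 14.795
Arc 3: start y=0.000, vy=14.795 → t=3.019, apex=11.169, x_land=130.961, impact vy=-14.795
  bounce: vy ← 0.84·14.795 = 12.428
Arc 4: start y=0.000, vy=12.428 → t=2.536, apex=7.881, x_land=162.310, impact vy=-12.428
  bounce: vy ← 0.84·12.428 = 10.440
Arc 5: start y=0.000, vy=10.440 → t=2.131, apex=5.560, x_land=188.644, impact vy=-10.440
  bounce: vy ← 0.84·10.440 = 8.769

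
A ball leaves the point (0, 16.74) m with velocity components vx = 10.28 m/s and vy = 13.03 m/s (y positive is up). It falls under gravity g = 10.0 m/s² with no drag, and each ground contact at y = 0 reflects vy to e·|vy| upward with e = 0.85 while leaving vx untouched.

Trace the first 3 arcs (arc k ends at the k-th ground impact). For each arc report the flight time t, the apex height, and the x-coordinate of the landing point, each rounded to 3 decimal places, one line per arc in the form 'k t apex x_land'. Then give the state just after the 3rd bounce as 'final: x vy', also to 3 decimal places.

Arc 1: start y=16.740, vy=13.030 → t=3.549, apex=25.229, x_land=36.487, impact vy=-22.463
  bounce: vy ← 0.85·22.463 = 19.093
Arc 2: start y=0.000, vy=19.093 → t=3.819, apex=18.228, x_land=75.743, impact vy=-19.093
  bounce: vy ← 0.85·19.093 = 16.229
Arc 3: start y=0.000, vy=16.229 → t=3.246, apex=13.170, x_land=109.111, impact vy=-16.229
  bounce: vy ← 0.85·16.229 = 13.795

1 3.549 25.229 36.487
2 3.819 18.228 75.743
3 3.246 13.170 109.111
final: 109.111 13.795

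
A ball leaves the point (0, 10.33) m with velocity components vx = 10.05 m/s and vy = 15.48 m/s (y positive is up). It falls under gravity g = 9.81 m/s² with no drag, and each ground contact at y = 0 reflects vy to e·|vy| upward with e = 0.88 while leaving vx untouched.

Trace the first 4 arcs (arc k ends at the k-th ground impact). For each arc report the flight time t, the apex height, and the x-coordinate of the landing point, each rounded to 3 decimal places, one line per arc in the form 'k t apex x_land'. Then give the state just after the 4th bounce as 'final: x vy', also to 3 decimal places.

1 3.722 22.544 37.404
2 3.773 17.458 75.324
3 3.320 13.519 108.694
4 2.922 10.469 138.060
final: 138.060 12.612

Arc 1: start y=10.330, vy=15.480 → t=3.722, apex=22.544, x_land=37.404, impact vy=-21.031
  bounce: vy ← 0.88·21.031 = 18.507
Arc 2: start y=0.000, vy=18.507 → t=3.773, apex=17.458, x_land=75.324, impact vy=-18.507
  bounce: vy ← 0.88·18.507 = 16.286
Arc 3: start y=0.000, vy=16.286 → t=3.320, apex=13.519, x_land=108.694, impact vy=-16.286
  bounce: vy ← 0.88·16.286 = 14.332
Arc 4: start y=0.000, vy=14.332 → t=2.922, apex=10.469, x_land=138.060, impact vy=-14.332
  bounce: vy ← 0.88·14.332 = 12.612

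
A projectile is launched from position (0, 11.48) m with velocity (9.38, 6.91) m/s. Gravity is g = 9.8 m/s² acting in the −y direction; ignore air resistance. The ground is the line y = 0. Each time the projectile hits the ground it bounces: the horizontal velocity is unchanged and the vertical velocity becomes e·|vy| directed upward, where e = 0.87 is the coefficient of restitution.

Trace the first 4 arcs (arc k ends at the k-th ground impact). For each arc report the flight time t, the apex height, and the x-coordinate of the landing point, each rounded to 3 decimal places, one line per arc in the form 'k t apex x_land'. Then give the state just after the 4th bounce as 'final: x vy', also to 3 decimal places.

Arc 1: start y=11.480, vy=6.910 → t=2.390, apex=13.916, x_land=22.421, impact vy=-16.515
  bounce: vy ← 0.87·16.515 = 14.368
Arc 2: start y=0.000, vy=14.368 → t=2.932, apex=10.533, x_land=49.926, impact vy=-14.368
  bounce: vy ← 0.87·14.368 = 12.500
Arc 3: start y=0.000, vy=12.500 → t=2.551, apex=7.973, x_land=73.856, impact vy=-12.500
  bounce: vy ← 0.87·12.500 = 10.875
Arc 4: start y=0.000, vy=10.875 → t=2.219, apex=6.034, x_land=94.675, impact vy=-10.875
  bounce: vy ← 0.87·10.875 = 9.462

1 2.390 13.916 22.421
2 2.932 10.533 49.926
3 2.551 7.973 73.856
4 2.219 6.034 94.675
final: 94.675 9.462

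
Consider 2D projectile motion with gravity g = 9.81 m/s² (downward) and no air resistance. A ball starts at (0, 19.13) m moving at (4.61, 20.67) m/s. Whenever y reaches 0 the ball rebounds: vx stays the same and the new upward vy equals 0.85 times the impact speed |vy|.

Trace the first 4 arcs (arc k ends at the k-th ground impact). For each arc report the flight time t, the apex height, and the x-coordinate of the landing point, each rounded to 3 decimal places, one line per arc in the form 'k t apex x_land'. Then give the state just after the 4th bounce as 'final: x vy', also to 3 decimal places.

1 4.995 40.906 23.026
2 4.909 29.555 45.659
3 4.173 21.353 64.896
4 3.547 15.428 81.248
final: 81.248 14.788

Arc 1: start y=19.130, vy=20.670 → t=4.995, apex=40.906, x_land=23.026, impact vy=-28.330
  bounce: vy ← 0.85·28.330 = 24.080
Arc 2: start y=0.000, vy=24.080 → t=4.909, apex=29.555, x_land=45.659, impact vy=-24.080
  bounce: vy ← 0.85·24.080 = 20.468
Arc 3: start y=0.000, vy=20.468 → t=4.173, apex=21.353, x_land=64.896, impact vy=-20.468
  bounce: vy ← 0.85·20.468 = 17.398
Arc 4: start y=0.000, vy=17.398 → t=3.547, apex=15.428, x_land=81.248, impact vy=-17.398
  bounce: vy ← 0.85·17.398 = 14.788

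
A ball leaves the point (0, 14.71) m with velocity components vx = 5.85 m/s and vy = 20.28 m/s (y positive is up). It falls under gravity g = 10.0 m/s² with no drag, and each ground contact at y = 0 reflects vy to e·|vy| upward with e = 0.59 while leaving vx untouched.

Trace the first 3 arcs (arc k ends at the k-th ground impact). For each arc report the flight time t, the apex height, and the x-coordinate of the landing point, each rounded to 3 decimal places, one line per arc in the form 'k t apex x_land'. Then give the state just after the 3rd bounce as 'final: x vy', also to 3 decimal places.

Arc 1: start y=14.710, vy=20.280 → t=4.684, apex=35.274, x_land=27.402, impact vy=-26.561
  bounce: vy ← 0.59·26.561 = 15.671
Arc 2: start y=0.000, vy=15.671 → t=3.134, apex=12.279, x_land=45.737, impact vy=-15.671
  bounce: vy ← 0.59·15.671 = 9.246
Arc 3: start y=0.000, vy=9.246 → t=1.849, apex=4.274, x_land=56.554, impact vy=-9.246
  bounce: vy ← 0.59·9.246 = 5.455

1 4.684 35.274 27.402
2 3.134 12.279 45.737
3 1.849 4.274 56.554
final: 56.554 5.455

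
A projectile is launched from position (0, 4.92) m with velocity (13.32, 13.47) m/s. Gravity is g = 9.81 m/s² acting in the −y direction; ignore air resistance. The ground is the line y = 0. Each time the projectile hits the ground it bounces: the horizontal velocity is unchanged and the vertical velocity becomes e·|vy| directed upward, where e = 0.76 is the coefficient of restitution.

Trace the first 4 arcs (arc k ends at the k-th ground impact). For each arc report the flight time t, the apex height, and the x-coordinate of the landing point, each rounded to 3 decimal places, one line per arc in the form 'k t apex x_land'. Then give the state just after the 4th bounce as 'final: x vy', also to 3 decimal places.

Arc 1: start y=4.920, vy=13.470 → t=3.073, apex=14.168, x_land=40.927, impact vy=-16.672
  bounce: vy ← 0.76·16.672 = 12.671
Arc 2: start y=0.000, vy=12.671 → t=2.583, apex=8.183, x_land=75.337, impact vy=-12.671
  bounce: vy ← 0.76·12.671 = 9.630
Arc 3: start y=0.000, vy=9.630 → t=1.963, apex=4.727, x_land=101.488, impact vy=-9.630
  bounce: vy ← 0.76·9.630 = 7.319
Arc 4: start y=0.000, vy=7.319 → t=1.492, apex=2.730, x_land=121.363, impact vy=-7.319
  bounce: vy ← 0.76·7.319 = 5.562

1 3.073 14.168 40.927
2 2.583 8.183 75.337
3 1.963 4.727 101.488
4 1.492 2.730 121.363
final: 121.363 5.562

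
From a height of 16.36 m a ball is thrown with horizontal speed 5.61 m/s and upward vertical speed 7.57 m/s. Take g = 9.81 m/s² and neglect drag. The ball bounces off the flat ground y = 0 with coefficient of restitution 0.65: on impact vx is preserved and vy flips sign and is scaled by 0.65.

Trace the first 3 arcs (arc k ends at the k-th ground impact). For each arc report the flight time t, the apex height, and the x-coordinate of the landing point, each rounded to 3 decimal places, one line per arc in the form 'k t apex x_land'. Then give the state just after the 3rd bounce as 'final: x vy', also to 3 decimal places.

1 2.754 19.281 15.452
2 2.577 8.146 29.911
3 1.675 3.442 39.310
final: 39.310 5.341

Arc 1: start y=16.360, vy=7.570 → t=2.754, apex=19.281, x_land=15.452, impact vy=-19.450
  bounce: vy ← 0.65·19.450 = 12.642
Arc 2: start y=0.000, vy=12.642 → t=2.577, apex=8.146, x_land=29.911, impact vy=-12.642
  bounce: vy ← 0.65·12.642 = 8.217
Arc 3: start y=0.000, vy=8.217 → t=1.675, apex=3.442, x_land=39.310, impact vy=-8.217
  bounce: vy ← 0.65·8.217 = 5.341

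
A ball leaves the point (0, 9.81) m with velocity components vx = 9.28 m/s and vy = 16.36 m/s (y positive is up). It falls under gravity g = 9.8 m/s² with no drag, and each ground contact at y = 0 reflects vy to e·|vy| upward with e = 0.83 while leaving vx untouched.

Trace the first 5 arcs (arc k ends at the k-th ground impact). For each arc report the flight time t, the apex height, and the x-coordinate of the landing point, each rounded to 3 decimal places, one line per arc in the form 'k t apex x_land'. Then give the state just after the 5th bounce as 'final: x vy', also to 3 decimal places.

1 3.858 23.466 35.800
2 3.633 16.165 69.511
3 3.015 11.136 97.491
4 2.503 7.672 120.715
5 2.077 5.285 139.991
final: 139.991 8.448

Arc 1: start y=9.810, vy=16.360 → t=3.858, apex=23.466, x_land=35.800, impact vy=-21.446
  bounce: vy ← 0.83·21.446 = 17.800
Arc 2: start y=0.000, vy=17.800 → t=3.633, apex=16.165, x_land=69.511, impact vy=-17.800
  bounce: vy ← 0.83·17.800 = 14.774
Arc 3: start y=0.000, vy=14.774 → t=3.015, apex=11.136, x_land=97.491, impact vy=-14.774
  bounce: vy ← 0.83·14.774 = 12.262
Arc 4: start y=0.000, vy=12.262 → t=2.503, apex=7.672, x_land=120.715, impact vy=-12.262
  bounce: vy ← 0.83·12.262 = 10.178
Arc 5: start y=0.000, vy=10.178 → t=2.077, apex=5.285, x_land=139.991, impact vy=-10.178
  bounce: vy ← 0.83·10.178 = 8.448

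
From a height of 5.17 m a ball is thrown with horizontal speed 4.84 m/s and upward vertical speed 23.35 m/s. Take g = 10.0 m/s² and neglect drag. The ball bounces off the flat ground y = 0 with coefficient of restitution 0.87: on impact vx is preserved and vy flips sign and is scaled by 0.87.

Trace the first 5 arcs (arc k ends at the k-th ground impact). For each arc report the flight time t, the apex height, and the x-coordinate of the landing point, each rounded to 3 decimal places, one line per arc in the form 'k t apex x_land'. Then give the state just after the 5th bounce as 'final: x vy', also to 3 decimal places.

Arc 1: start y=5.170, vy=23.350 → t=4.882, apex=32.431, x_land=23.628, impact vy=-25.468
  bounce: vy ← 0.87·25.468 = 22.157
Arc 2: start y=0.000, vy=22.157 → t=4.431, apex=24.547, x_land=45.076, impact vy=-22.157
  bounce: vy ← 0.87·22.157 = 19.277
Arc 3: start y=0.000, vy=19.277 → t=3.855, apex=18.580, x_land=63.736, impact vy=-19.277
  bounce: vy ← 0.87·19.277 = 16.771
Arc 4: start y=0.000, vy=16.771 → t=3.354, apex=14.063, x_land=79.970, impact vy=-16.771
  bounce: vy ← 0.87·16.771 = 14.591
Arc 5: start y=0.000, vy=14.591 → t=2.918, apex=10.644, x_land=94.094, impact vy=-14.591
  bounce: vy ← 0.87·14.591 = 12.694

1 4.882 32.431 23.628
2 4.431 24.547 45.076
3 3.855 18.580 63.736
4 3.354 14.063 79.970
5 2.918 10.644 94.094
final: 94.094 12.694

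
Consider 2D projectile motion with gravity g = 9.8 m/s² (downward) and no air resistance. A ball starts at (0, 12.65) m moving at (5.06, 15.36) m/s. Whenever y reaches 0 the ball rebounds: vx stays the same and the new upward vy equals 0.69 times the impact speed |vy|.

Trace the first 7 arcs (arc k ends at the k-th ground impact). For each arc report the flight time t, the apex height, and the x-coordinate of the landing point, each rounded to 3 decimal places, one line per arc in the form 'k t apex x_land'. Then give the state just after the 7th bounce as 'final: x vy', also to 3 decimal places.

1 3.812 24.687 19.288
2 3.098 11.754 34.962
3 2.137 5.596 45.777
4 1.475 2.664 53.239
5 1.018 1.268 58.388
6 0.702 0.604 61.941
7 0.484 0.288 64.392
final: 64.392 1.638

Arc 1: start y=12.650, vy=15.360 → t=3.812, apex=24.687, x_land=19.288, impact vy=-21.997
  bounce: vy ← 0.69·21.997 = 15.178
Arc 2: start y=0.000, vy=15.178 → t=3.098, apex=11.754, x_land=34.962, impact vy=-15.178
  bounce: vy ← 0.69·15.178 = 10.473
Arc 3: start y=0.000, vy=10.473 → t=2.137, apex=5.596, x_land=45.777, impact vy=-10.473
  bounce: vy ← 0.69·10.473 = 7.226
Arc 4: start y=0.000, vy=7.226 → t=1.475, apex=2.664, x_land=53.239, impact vy=-7.226
  bounce: vy ← 0.69·7.226 = 4.986
Arc 5: start y=0.000, vy=4.986 → t=1.018, apex=1.268, x_land=58.388, impact vy=-4.986
  bounce: vy ← 0.69·4.986 = 3.440
Arc 6: start y=0.000, vy=3.440 → t=0.702, apex=0.604, x_land=61.941, impact vy=-3.440
  bounce: vy ← 0.69·3.440 = 2.374
Arc 7: start y=0.000, vy=2.374 → t=0.484, apex=0.288, x_land=64.392, impact vy=-2.374
  bounce: vy ← 0.69·2.374 = 1.638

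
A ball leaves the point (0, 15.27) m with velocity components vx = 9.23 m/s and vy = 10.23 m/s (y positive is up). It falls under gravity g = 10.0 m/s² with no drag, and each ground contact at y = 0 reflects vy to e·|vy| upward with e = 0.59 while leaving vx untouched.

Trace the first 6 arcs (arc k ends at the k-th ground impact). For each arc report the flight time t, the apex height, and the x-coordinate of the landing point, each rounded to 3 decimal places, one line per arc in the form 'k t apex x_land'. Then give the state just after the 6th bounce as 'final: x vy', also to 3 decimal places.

Arc 1: start y=15.270, vy=10.230 → t=3.048, apex=20.503, x_land=28.133, impact vy=-20.250
  bounce: vy ← 0.59·20.250 = 11.947
Arc 2: start y=0.000, vy=11.947 → t=2.389, apex=7.137, x_land=50.188, impact vy=-11.947
  bounce: vy ← 0.59·11.947 = 7.049
Arc 3: start y=0.000, vy=7.049 → t=1.410, apex=2.484, x_land=63.200, impact vy=-7.049
  bounce: vy ← 0.59·7.049 = 4.159
Arc 4: start y=0.000, vy=4.159 → t=0.832, apex=0.865, x_land=70.877, impact vy=-4.159
  bounce: vy ← 0.59·4.159 = 2.454
Arc 5: start y=0.000, vy=2.454 → t=0.491, apex=0.301, x_land=75.407, impact vy=-2.454
  bounce: vy ← 0.59·2.454 = 1.448
Arc 6: start y=0.000, vy=1.448 → t=0.290, apex=0.105, x_land=78.079, impact vy=-1.448
  bounce: vy ← 0.59·1.448 = 0.854

1 3.048 20.503 28.133
2 2.389 7.137 50.188
3 1.410 2.484 63.200
4 0.832 0.865 70.877
5 0.491 0.301 75.407
6 0.290 0.105 78.079
final: 78.079 0.854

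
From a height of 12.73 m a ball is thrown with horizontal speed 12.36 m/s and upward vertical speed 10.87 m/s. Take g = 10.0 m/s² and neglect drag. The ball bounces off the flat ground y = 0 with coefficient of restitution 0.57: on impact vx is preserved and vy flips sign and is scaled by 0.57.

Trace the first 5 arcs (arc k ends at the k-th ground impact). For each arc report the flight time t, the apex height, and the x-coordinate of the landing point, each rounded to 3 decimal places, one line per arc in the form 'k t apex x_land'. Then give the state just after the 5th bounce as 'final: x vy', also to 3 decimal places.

1 3.018 18.638 37.299
2 2.201 6.055 64.503
3 1.255 1.967 80.009
4 0.715 0.639 88.848
5 0.408 0.208 93.886
final: 93.886 1.162

Arc 1: start y=12.730, vy=10.870 → t=3.018, apex=18.638, x_land=37.299, impact vy=-19.307
  bounce: vy ← 0.57·19.307 = 11.005
Arc 2: start y=0.000, vy=11.005 → t=2.201, apex=6.055, x_land=64.503, impact vy=-11.005
  bounce: vy ← 0.57·11.005 = 6.273
Arc 3: start y=0.000, vy=6.273 → t=1.255, apex=1.967, x_land=80.009, impact vy=-6.273
  bounce: vy ← 0.57·6.273 = 3.576
Arc 4: start y=0.000, vy=3.576 → t=0.715, apex=0.639, x_land=88.848, impact vy=-3.576
  bounce: vy ← 0.57·3.576 = 2.038
Arc 5: start y=0.000, vy=2.038 → t=0.408, apex=0.208, x_land=93.886, impact vy=-2.038
  bounce: vy ← 0.57·2.038 = 1.162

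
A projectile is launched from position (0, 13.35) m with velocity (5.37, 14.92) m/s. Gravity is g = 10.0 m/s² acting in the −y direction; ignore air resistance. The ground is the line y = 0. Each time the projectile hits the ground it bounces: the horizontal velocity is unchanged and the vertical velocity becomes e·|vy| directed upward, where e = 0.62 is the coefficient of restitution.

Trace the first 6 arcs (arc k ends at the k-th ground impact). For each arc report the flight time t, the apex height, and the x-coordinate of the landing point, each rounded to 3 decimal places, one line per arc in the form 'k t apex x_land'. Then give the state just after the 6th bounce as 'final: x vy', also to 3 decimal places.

1 3.705 24.480 19.894
2 2.744 9.410 34.628
3 1.701 3.617 43.763
4 1.055 1.390 49.427
5 0.654 0.535 52.939
6 0.405 0.205 55.116
final: 55.116 1.257

Arc 1: start y=13.350, vy=14.920 → t=3.705, apex=24.480, x_land=19.894, impact vy=-22.127
  bounce: vy ← 0.62·22.127 = 13.719
Arc 2: start y=0.000, vy=13.719 → t=2.744, apex=9.410, x_land=34.628, impact vy=-13.719
  bounce: vy ← 0.62·13.719 = 8.506
Arc 3: start y=0.000, vy=8.506 → t=1.701, apex=3.617, x_land=43.763, impact vy=-8.506
  bounce: vy ← 0.62·8.506 = 5.273
Arc 4: start y=0.000, vy=5.273 → t=1.055, apex=1.390, x_land=49.427, impact vy=-5.273
  bounce: vy ← 0.62·5.273 = 3.270
Arc 5: start y=0.000, vy=3.270 → t=0.654, apex=0.535, x_land=52.939, impact vy=-3.270
  bounce: vy ← 0.62·3.270 = 2.027
Arc 6: start y=0.000, vy=2.027 → t=0.405, apex=0.205, x_land=55.116, impact vy=-2.027
  bounce: vy ← 0.62·2.027 = 1.257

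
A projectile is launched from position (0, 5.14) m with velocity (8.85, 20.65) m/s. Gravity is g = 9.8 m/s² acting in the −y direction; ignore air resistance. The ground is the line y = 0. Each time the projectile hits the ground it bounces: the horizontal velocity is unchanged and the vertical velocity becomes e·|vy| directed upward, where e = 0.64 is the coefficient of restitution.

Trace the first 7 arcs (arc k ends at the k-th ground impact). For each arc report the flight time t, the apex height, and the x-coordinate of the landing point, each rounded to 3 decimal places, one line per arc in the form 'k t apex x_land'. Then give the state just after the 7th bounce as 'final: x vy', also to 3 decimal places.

Arc 1: start y=5.140, vy=20.650 → t=4.450, apex=26.896, x_land=39.383, impact vy=-22.960
  bounce: vy ← 0.64·22.960 = 14.694
Arc 2: start y=0.000, vy=14.694 → t=2.999, apex=11.017, x_land=65.923, impact vy=-14.694
  bounce: vy ← 0.64·14.694 = 9.404
Arc 3: start y=0.000, vy=9.404 → t=1.919, apex=4.512, x_land=82.908, impact vy=-9.404
  bounce: vy ← 0.64·9.404 = 6.019
Arc 4: start y=0.000, vy=6.019 → t=1.228, apex=1.848, x_land=93.779, impact vy=-6.019
  bounce: vy ← 0.64·6.019 = 3.852
Arc 5: start y=0.000, vy=3.852 → t=0.786, apex=0.757, x_land=100.736, impact vy=-3.852
  bounce: vy ← 0.64·3.852 = 2.465
Arc 6: start y=0.000, vy=2.465 → t=0.503, apex=0.310, x_land=105.189, impact vy=-2.465
  bounce: vy ← 0.64·2.465 = 1.578
Arc 7: start y=0.000, vy=1.578 → t=0.322, apex=0.127, x_land=108.039, impact vy=-1.578
  bounce: vy ← 0.64·1.578 = 1.010

1 4.450 26.896 39.383
2 2.999 11.017 65.923
3 1.919 4.512 82.908
4 1.228 1.848 93.779
5 0.786 0.757 100.736
6 0.503 0.310 105.189
7 0.322 0.127 108.039
final: 108.039 1.010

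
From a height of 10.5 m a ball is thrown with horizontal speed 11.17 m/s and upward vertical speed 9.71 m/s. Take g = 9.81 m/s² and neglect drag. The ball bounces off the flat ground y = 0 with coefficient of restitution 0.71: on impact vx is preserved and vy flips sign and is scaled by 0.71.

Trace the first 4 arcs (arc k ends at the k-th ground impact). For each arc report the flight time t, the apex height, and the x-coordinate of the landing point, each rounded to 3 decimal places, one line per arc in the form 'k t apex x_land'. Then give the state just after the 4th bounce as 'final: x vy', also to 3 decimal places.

1 2.756 15.306 30.788
2 2.508 7.716 58.806
3 1.781 3.889 78.699
4 1.264 1.961 92.823
final: 92.823 4.404

Arc 1: start y=10.500, vy=9.710 → t=2.756, apex=15.306, x_land=30.788, impact vy=-17.329
  bounce: vy ← 0.71·17.329 = 12.304
Arc 2: start y=0.000, vy=12.304 → t=2.508, apex=7.716, x_land=58.806, impact vy=-12.304
  bounce: vy ← 0.71·12.304 = 8.736
Arc 3: start y=0.000, vy=8.736 → t=1.781, apex=3.889, x_land=78.699, impact vy=-8.736
  bounce: vy ← 0.71·8.736 = 6.202
Arc 4: start y=0.000, vy=6.202 → t=1.264, apex=1.961, x_land=92.823, impact vy=-6.202
  bounce: vy ← 0.71·6.202 = 4.404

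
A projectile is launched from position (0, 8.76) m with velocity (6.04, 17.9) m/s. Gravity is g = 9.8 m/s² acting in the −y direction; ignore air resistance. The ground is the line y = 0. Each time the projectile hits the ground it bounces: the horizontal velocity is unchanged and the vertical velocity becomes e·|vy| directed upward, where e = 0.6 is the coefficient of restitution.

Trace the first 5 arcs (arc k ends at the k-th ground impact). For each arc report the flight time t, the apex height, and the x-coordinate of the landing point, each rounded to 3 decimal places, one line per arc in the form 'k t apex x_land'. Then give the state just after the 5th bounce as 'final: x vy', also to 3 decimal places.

Arc 1: start y=8.760, vy=17.900 → t=4.090, apex=25.107, x_land=24.705, impact vy=-22.183
  bounce: vy ← 0.6·22.183 = 13.310
Arc 2: start y=0.000, vy=13.310 → t=2.716, apex=9.039, x_land=41.111, impact vy=-13.310
  bounce: vy ← 0.6·13.310 = 7.986
Arc 3: start y=0.000, vy=7.986 → t=1.630, apex=3.254, x_land=50.955, impact vy=-7.986
  bounce: vy ← 0.6·7.986 = 4.792
Arc 4: start y=0.000, vy=4.792 → t=0.978, apex=1.171, x_land=56.862, impact vy=-4.792
  bounce: vy ← 0.6·4.792 = 2.875
Arc 5: start y=0.000, vy=2.875 → t=0.587, apex=0.422, x_land=60.405, impact vy=-2.875
  bounce: vy ← 0.6·2.875 = 1.725

1 4.090 25.107 24.705
2 2.716 9.039 41.111
3 1.630 3.254 50.955
4 0.978 1.171 56.862
5 0.587 0.422 60.405
final: 60.405 1.725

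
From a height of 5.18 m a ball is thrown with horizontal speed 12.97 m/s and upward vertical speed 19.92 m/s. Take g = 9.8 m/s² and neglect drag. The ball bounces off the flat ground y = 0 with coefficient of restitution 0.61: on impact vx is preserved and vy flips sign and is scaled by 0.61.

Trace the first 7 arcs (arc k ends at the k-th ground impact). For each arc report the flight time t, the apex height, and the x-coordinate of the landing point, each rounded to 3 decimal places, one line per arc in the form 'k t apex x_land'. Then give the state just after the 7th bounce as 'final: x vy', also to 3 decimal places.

Arc 1: start y=5.180, vy=19.920 → t=4.311, apex=25.425, x_land=55.908, impact vy=-22.323
  bounce: vy ← 0.61·22.323 = 13.617
Arc 2: start y=0.000, vy=13.617 → t=2.779, apex=9.461, x_land=91.952, impact vy=-13.617
  bounce: vy ← 0.61·13.617 = 8.307
Arc 3: start y=0.000, vy=8.307 → t=1.695, apex=3.520, x_land=113.939, impact vy=-8.307
  bounce: vy ← 0.61·8.307 = 5.067
Arc 4: start y=0.000, vy=5.067 → t=1.034, apex=1.310, x_land=127.351, impact vy=-5.067
  bounce: vy ← 0.61·5.067 = 3.091
Arc 5: start y=0.000, vy=3.091 → t=0.631, apex=0.487, x_land=135.532, impact vy=-3.091
  bounce: vy ← 0.61·3.091 = 1.885
Arc 6: start y=0.000, vy=1.885 → t=0.385, apex=0.181, x_land=140.523, impact vy=-1.885
  bounce: vy ← 0.61·1.885 = 1.150
Arc 7: start y=0.000, vy=1.150 → t=0.235, apex=0.067, x_land=143.567, impact vy=-1.150
  bounce: vy ← 0.61·1.150 = 0.702

1 4.311 25.425 55.908
2 2.779 9.461 91.952
3 1.695 3.520 113.939
4 1.034 1.310 127.351
5 0.631 0.487 135.532
6 0.385 0.181 140.523
7 0.235 0.067 143.567
final: 143.567 0.702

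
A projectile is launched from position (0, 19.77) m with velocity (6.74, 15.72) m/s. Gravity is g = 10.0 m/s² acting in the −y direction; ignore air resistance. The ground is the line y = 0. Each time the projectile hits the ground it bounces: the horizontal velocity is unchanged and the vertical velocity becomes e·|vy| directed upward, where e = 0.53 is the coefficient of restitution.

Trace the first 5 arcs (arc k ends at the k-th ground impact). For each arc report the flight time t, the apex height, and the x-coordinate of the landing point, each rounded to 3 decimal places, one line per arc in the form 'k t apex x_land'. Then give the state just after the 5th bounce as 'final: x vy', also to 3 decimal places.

Arc 1: start y=19.770, vy=15.720 → t=4.107, apex=32.126, x_land=27.680, impact vy=-25.348
  bounce: vy ← 0.53·25.348 = 13.434
Arc 2: start y=0.000, vy=13.434 → t=2.687, apex=9.024, x_land=45.789, impact vy=-13.434
  bounce: vy ← 0.53·13.434 = 7.120
Arc 3: start y=0.000, vy=7.120 → t=1.424, apex=2.535, x_land=55.387, impact vy=-7.120
  bounce: vy ← 0.53·7.120 = 3.774
Arc 4: start y=0.000, vy=3.774 → t=0.755, apex=0.712, x_land=60.474, impact vy=-3.774
  bounce: vy ← 0.53·3.774 = 2.000
Arc 5: start y=0.000, vy=2.000 → t=0.400, apex=0.200, x_land=63.171, impact vy=-2.000
  bounce: vy ← 0.53·2.000 = 1.060

1 4.107 32.126 27.680
2 2.687 9.024 45.789
3 1.424 2.535 55.387
4 0.755 0.712 60.474
5 0.400 0.200 63.171
final: 63.171 1.060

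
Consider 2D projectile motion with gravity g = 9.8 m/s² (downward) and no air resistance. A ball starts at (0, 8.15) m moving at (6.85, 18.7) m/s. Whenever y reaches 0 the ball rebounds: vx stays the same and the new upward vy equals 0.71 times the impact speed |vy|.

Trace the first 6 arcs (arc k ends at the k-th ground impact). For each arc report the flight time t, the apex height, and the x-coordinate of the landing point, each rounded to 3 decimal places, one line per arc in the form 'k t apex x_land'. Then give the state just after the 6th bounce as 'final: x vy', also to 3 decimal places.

Arc 1: start y=8.150, vy=18.700 → t=4.211, apex=25.991, x_land=28.847, impact vy=-22.571
  bounce: vy ← 0.71·22.571 = 16.025
Arc 2: start y=0.000, vy=16.025 → t=3.270, apex=13.102, x_land=51.250, impact vy=-16.025
  bounce: vy ← 0.71·16.025 = 11.378
Arc 3: start y=0.000, vy=11.378 → t=2.322, apex=6.605, x_land=67.155, impact vy=-11.378
  bounce: vy ← 0.71·11.378 = 8.078
Arc 4: start y=0.000, vy=8.078 → t=1.649, apex=3.329, x_land=78.448, impact vy=-8.078
  bounce: vy ← 0.71·8.078 = 5.736
Arc 5: start y=0.000, vy=5.736 → t=1.171, apex=1.678, x_land=86.467, impact vy=-5.736
  bounce: vy ← 0.71·5.736 = 4.072
Arc 6: start y=0.000, vy=4.072 → t=0.831, apex=0.846, x_land=92.159, impact vy=-4.072
  bounce: vy ← 0.71·4.072 = 2.891

1 4.211 25.991 28.847
2 3.270 13.102 51.250
3 2.322 6.605 67.155
4 1.649 3.329 78.448
5 1.171 1.678 86.467
6 0.831 0.846 92.159
final: 92.159 2.891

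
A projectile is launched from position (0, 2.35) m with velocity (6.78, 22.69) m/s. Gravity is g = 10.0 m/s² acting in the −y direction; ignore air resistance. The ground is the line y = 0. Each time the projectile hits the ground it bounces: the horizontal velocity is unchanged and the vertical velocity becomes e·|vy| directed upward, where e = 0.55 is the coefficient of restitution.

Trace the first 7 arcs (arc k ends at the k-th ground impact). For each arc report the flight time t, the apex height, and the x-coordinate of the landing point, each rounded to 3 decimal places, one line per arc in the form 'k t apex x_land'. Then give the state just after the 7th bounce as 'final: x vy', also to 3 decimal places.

1 4.639 28.092 31.455
2 2.607 8.498 49.132
3 1.434 2.571 58.855
4 0.789 0.778 64.203
5 0.434 0.235 67.144
6 0.239 0.071 68.761
7 0.131 0.022 69.651
final: 69.651 0.361

Arc 1: start y=2.350, vy=22.690 → t=4.639, apex=28.092, x_land=31.455, impact vy=-23.703
  bounce: vy ← 0.55·23.703 = 13.037
Arc 2: start y=0.000, vy=13.037 → t=2.607, apex=8.498, x_land=49.132, impact vy=-13.037
  bounce: vy ← 0.55·13.037 = 7.170
Arc 3: start y=0.000, vy=7.170 → t=1.434, apex=2.571, x_land=58.855, impact vy=-7.170
  bounce: vy ← 0.55·7.170 = 3.944
Arc 4: start y=0.000, vy=3.944 → t=0.789, apex=0.778, x_land=64.203, impact vy=-3.944
  bounce: vy ← 0.55·3.944 = 2.169
Arc 5: start y=0.000, vy=2.169 → t=0.434, apex=0.235, x_land=67.144, impact vy=-2.169
  bounce: vy ← 0.55·2.169 = 1.193
Arc 6: start y=0.000, vy=1.193 → t=0.239, apex=0.071, x_land=68.761, impact vy=-1.193
  bounce: vy ← 0.55·1.193 = 0.656
Arc 7: start y=0.000, vy=0.656 → t=0.131, apex=0.022, x_land=69.651, impact vy=-0.656
  bounce: vy ← 0.55·0.656 = 0.361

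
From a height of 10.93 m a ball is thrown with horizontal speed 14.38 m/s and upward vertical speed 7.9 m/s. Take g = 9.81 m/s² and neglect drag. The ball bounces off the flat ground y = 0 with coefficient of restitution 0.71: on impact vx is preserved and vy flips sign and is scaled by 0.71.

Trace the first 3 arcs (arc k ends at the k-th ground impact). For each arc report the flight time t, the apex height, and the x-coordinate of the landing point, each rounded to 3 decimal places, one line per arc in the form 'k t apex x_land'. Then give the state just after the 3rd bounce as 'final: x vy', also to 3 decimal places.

Arc 1: start y=10.930, vy=7.900 → t=2.501, apex=14.111, x_land=35.971, impact vy=-16.639
  bounce: vy ← 0.71·16.639 = 11.814
Arc 2: start y=0.000, vy=11.814 → t=2.409, apex=7.113, x_land=70.605, impact vy=-11.814
  bounce: vy ← 0.71·11.814 = 8.388
Arc 3: start y=0.000, vy=8.388 → t=1.710, apex=3.586, x_land=95.195, impact vy=-8.388
  bounce: vy ← 0.71·8.388 = 5.955

1 2.501 14.111 35.971
2 2.409 7.113 70.605
3 1.710 3.586 95.195
final: 95.195 5.955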